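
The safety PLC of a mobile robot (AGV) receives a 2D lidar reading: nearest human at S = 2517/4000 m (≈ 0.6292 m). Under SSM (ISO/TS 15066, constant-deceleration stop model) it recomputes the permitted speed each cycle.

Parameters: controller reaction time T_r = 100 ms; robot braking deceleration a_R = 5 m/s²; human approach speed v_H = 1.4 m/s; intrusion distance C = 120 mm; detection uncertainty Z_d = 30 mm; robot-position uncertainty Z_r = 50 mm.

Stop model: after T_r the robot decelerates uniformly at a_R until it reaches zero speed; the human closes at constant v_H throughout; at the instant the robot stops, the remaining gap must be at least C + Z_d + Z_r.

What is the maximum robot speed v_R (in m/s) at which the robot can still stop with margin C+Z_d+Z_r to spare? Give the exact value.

v_R_max = 13/20 m/s = 0.6500 m/s

collect terms ⇒ (1/10)·v_R² + (19/50)·v_R + (-1157/4000) = 0
  disc = (19/50)² − 4·(1/10)·(-1157/4000) = 2601/10000 ; √disc = 51/100
  v_R = (−(19/50) + 51/100) / (2·(1/10)) = 13/20 m/s
check:
braking lasts T_s = (13/20)/5 = 0.1300 s
robot in T_r: 0.6500·0.1000 = 0.0650 m
robot covers 0.6500·0.1300 − ½·5.0000·0.1300² = 0.0423 m while stopping
human over T_r+T_s: 1.4000·(0.1000+0.1300) = 0.3220 m
C+Z_d+Z_r = 0.1200+0.0300+0.0500 = 0.2000 m
sum ≈ 0.0650+0.0423+0.3220+0.2000 ≈ 0.6292 m = S ✓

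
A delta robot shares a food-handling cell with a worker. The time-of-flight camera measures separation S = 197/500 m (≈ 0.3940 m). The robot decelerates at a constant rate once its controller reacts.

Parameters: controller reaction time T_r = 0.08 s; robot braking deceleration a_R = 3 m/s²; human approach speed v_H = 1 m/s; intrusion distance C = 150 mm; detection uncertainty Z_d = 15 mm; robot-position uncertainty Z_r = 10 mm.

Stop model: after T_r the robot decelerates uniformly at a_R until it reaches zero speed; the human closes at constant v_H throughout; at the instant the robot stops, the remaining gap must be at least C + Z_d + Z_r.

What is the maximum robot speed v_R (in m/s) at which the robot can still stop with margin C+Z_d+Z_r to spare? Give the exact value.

v_R_max = 3/10 m/s = 0.3000 m/s

collect terms ⇒ (1/6)·v_R² + (31/75)·v_R + (-139/1000) = 0
  disc = (31/75)² − 4·(1/6)·(-139/1000) = 5929/22500 ; √disc = 77/150
  v_R = (−(31/75) + 77/150) / (2·(1/6)) = 3/10 m/s
check:
T_s = v_R/a_R = (3/10)/3 = 0.1000 s
robot in T_r: 0.3000·0.0800 = 0.0240 m
robot covers 0.3000·0.1000 − ½·3.0000·0.1000² = 0.0150 m while stopping
human over T_r+T_s: 1.0000·(0.0800+0.1000) = 0.1800 m
C+Z_d+Z_r = 0.1500+0.0150+0.0100 = 0.1750 m
sum ≈ 0.0240+0.0150+0.1800+0.1750 ≈ 0.3940 m = S ✓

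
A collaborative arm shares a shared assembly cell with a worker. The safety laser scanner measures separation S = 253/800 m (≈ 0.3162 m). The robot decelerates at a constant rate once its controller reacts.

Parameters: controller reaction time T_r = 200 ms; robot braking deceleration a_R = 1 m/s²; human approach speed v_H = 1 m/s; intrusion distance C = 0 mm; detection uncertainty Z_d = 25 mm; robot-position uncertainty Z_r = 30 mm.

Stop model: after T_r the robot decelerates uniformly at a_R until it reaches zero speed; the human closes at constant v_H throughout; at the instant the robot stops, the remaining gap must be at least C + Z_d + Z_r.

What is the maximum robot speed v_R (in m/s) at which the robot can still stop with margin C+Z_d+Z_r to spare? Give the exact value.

collect terms ⇒ (1/2)·v_R² + (6/5)·v_R + (-49/800) = 0
  disc = (6/5)² − 4·(1/2)·(-49/800) = 25/16 ; √disc = 5/4
  v_R = (−(6/5) + 5/4) / (2·(1/2)) = 1/20 m/s
check:
braking lasts T_s = (1/20)/1 = 0.0500 s
reaction-phase robot travel = 0.0500·0.2000 = 0.0100 m
braking distance = 0.0500²/(2·1.0000) = 0.0013 m
human over T_r+T_s: 1.0000·(0.2000+0.0500) = 0.2500 m
margins: 0.0000+0.0250+0.0300 = 0.0550 m
sum ≈ 0.0100+0.0013+0.2500+0.0550 ≈ 0.3162 m = S ✓

v_R_max = 1/20 m/s = 0.0500 m/s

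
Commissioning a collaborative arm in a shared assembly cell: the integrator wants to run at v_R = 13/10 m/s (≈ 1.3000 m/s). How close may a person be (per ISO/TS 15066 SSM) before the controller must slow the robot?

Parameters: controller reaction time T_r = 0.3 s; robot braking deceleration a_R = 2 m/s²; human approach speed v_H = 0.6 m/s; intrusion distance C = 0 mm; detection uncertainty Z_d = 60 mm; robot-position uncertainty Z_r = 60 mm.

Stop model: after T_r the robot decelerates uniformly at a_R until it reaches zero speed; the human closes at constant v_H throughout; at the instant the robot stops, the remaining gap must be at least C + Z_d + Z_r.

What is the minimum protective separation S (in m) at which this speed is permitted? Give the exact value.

stop time T_s = (13/10)/2 = 0.6500 s
robot covers v_R·T_r = 1.3000·0.3000 = 0.3900 m before braking
robot covers 1.3000·0.6500 − ½·2.0000·0.6500² = 0.4225 m while stopping
human over T_r+T_s: 0.6000·(0.3000+0.6500) = 0.5700 m
margins: 0.0000+0.0600+0.0600 = 0.1200 m
S_min ≈ 0.3900+0.4225+0.5700+0.1200  ⇒  S_min = 601/400 m

S_min = 601/400 m = 1.5025 m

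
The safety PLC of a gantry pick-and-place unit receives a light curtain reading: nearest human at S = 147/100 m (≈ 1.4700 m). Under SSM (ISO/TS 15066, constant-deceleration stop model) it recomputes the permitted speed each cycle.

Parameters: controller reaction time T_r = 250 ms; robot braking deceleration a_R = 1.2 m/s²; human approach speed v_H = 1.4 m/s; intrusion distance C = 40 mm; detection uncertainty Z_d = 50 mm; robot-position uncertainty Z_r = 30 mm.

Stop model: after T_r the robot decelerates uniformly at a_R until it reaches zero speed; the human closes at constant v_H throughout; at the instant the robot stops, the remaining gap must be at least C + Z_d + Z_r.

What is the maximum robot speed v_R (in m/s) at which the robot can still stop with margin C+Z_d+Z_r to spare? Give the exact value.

v_R_max = 3/5 m/s = 0.6000 m/s

collect terms ⇒ (5/12)·v_R² + (17/12)·v_R + (-1) = 0
  disc = (17/12)² − 4·(5/12)·(-1) = 529/144 ; √disc = 23/12
  v_R = (−(17/12) + 23/12) / (2·(5/12)) = 3/5 m/s
check:
braking lasts T_s = (3/5)/(6/5) = 0.5000 s
reaction-phase robot travel = 0.6000·0.2500 = 0.1500 m
robot under decel: 0.6000²/(2·1.2000) = 0.1500 m
human closes 1.4000·0.7500 = 1.0500 m
margins: 0.0400+0.0500+0.0300 = 0.1200 m
sum ≈ 0.1500+0.1500+1.0500+0.1200 ≈ 1.4700 m = S ✓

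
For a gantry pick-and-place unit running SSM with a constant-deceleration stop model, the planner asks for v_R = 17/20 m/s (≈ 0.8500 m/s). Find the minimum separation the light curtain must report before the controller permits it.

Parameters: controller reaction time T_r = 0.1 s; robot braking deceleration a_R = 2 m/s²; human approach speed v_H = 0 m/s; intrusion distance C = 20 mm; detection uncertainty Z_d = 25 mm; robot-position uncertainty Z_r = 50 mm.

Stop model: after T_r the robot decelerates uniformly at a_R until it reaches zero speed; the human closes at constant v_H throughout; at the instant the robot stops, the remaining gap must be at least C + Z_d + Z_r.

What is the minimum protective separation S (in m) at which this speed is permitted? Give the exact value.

S_min = 577/1600 m = 0.3606 m

T_s = v_R/a_R = (17/20)/2 = 0.4250 s
robot in T_r: 0.8500·0.1000 = 0.0850 m
robot covers 0.8500·0.4250 − ½·2.0000·0.4250² = 0.1806 m while stopping
human over T_r+T_s: 0.0000·(0.1000+0.4250) = 0.0000 m
C+Z_d+Z_r = 0.0200+0.0250+0.0500 = 0.0950 m
S_min ≈ 0.0850+0.1806+0.0000+0.0950  ⇒  S_min = 577/1600 m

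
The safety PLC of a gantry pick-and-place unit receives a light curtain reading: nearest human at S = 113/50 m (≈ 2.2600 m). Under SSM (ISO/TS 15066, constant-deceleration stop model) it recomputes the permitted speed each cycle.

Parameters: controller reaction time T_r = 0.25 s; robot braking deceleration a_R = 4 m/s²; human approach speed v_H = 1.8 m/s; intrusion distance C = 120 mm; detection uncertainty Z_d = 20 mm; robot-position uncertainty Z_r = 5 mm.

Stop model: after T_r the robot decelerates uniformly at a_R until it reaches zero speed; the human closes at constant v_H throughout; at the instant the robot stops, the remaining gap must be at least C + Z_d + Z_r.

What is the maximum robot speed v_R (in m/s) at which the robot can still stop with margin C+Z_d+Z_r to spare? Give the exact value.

v_R_max = 9/5 m/s = 1.8000 m/s

at the boundary: (1/8)·v² + (7/10)·v + (-333/200) = 0
  disc = (7/10)² − 4·(1/8)·(-333/200) = 529/400 ; √disc = 23/20
  v_R = (−(7/10) + 23/20) / (2·(1/8)) = 9/5 m/s
check:
stop time T_s = (9/5)/4 = 0.4500 s
robot covers v_R·T_r = 1.8000·0.2500 = 0.4500 m before braking
robot covers 1.8000·0.4500 − ½·4.0000·0.4500² = 0.4050 m while stopping
human over T_r+T_s: 1.8000·(0.2500+0.4500) = 1.2600 m
residual clearance needed = 0.1200+0.0200+0.0050 = 0.1450 m
sum ≈ 0.4500+0.4050+1.2600+0.1450 ≈ 2.2600 m = S ✓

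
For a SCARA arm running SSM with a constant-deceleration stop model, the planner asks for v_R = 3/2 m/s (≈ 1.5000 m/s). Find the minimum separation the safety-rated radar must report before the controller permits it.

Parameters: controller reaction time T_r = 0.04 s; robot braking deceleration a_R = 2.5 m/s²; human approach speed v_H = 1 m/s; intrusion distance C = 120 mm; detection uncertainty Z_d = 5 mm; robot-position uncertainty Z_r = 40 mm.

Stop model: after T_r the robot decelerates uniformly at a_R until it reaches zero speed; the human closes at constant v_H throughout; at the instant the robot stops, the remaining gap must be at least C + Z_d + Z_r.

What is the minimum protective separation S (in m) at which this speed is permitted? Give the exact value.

S_min = 263/200 m = 1.3150 m

stop time T_s = (3/2)/(5/2) = 0.6000 s
robot in T_r: 1.5000·0.0400 = 0.0600 m
robot under decel: 1.5000²/(2·2.5000) = 0.4500 m
human over T_r+T_s: 1.0000·(0.0400+0.6000) = 0.6400 m
margins: 0.1200+0.0050+0.0400 = 0.1650 m
S_min ≈ 0.0600+0.4500+0.6400+0.1650  ⇒  S_min = 263/200 m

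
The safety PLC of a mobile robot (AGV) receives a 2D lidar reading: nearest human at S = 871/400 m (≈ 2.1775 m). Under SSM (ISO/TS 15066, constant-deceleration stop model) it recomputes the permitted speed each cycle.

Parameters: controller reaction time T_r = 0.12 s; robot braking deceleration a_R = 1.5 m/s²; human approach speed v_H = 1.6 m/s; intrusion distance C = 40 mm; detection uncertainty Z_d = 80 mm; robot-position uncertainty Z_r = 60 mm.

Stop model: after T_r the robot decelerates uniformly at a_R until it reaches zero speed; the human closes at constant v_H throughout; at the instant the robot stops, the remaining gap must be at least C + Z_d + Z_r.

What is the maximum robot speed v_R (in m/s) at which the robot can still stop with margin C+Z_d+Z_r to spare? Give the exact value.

collect terms ⇒ (1/3)·v_R² + (89/75)·v_R + (-3611/2000) = 0
  disc = (89/75)² − 4·(1/3)·(-3611/2000) = 85849/22500 ; √disc = 293/150
  v_R = (−(89/75) + 293/150) / (2·(1/3)) = 23/20 m/s
check:
T_s = v_R/a_R = (23/20)/(3/2) = 0.7667 s
reaction-phase robot travel = 1.1500·0.1200 = 0.1380 m
robot under decel: 1.1500²/(2·1.5000) = 0.4408 m
human over T_r+T_s: 1.6000·(0.1200+0.7667) = 1.4187 m
residual clearance needed = 0.0400+0.0800+0.0600 = 0.1800 m
sum ≈ 0.1380+0.4408+1.4187+0.1800 ≈ 2.1775 m = S ✓

v_R_max = 23/20 m/s = 1.1500 m/s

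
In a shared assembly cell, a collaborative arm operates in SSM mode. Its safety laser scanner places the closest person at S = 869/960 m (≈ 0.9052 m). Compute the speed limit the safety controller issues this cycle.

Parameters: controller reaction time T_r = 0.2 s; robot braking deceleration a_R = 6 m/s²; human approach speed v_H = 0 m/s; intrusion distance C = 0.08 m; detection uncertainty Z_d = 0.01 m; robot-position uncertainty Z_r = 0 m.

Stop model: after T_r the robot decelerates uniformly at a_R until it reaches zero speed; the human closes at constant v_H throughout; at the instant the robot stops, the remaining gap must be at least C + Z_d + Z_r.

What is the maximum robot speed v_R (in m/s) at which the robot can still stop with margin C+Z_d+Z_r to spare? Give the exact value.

at the boundary: (1/12)·v² + (1/5)·v + (-3913/4800) = 0
  disc = (1/5)² − 4·(1/12)·(-3913/4800) = 4489/14400 ; √disc = 67/120
  v_R = (−(1/5) + 67/120) / (2·(1/12)) = 43/20 m/s
check:
T_s = v_R/a_R = (43/20)/6 = 0.3583 s
reaction-phase robot travel = 2.1500·0.2000 = 0.4300 m
robot covers 2.1500·0.3583 − ½·6.0000·0.3583² = 0.3852 m while stopping
human over T_r+T_s: 0.0000·(0.2000+0.3583) = 0.0000 m
residual clearance needed = 0.0800+0.0100+0.0000 = 0.0900 m
sum ≈ 0.4300+0.3852+0.0000+0.0900 ≈ 0.9052 m = S ✓

v_R_max = 43/20 m/s = 2.1500 m/s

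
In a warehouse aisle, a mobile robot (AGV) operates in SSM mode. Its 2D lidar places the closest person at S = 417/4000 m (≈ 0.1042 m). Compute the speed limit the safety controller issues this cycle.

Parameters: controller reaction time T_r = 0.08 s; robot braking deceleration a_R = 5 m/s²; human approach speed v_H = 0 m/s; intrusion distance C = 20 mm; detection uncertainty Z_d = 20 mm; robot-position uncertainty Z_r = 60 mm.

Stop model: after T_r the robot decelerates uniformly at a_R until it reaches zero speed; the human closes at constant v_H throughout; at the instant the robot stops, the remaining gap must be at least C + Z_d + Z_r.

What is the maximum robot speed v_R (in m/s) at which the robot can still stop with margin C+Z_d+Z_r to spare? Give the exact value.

collect terms ⇒ (1/10)·v_R² + (2/25)·v_R + (-17/4000) = 0
  disc = (2/25)² − 4·(1/10)·(-17/4000) = 81/10000 ; √disc = 9/100
  v_R = (−(2/25) + 9/100) / (2·(1/10)) = 1/20 m/s
check:
braking lasts T_s = (1/20)/5 = 0.0100 s
robot in T_r: 0.0500·0.0800 = 0.0040 m
robot covers 0.0500·0.0100 − ½·5.0000·0.0100² = 0.0003 m while stopping
person approaches 0.0000·(0.0800+0.0100) = 0.0000 m
C+Z_d+Z_r = 0.0200+0.0200+0.0600 = 0.1000 m
sum ≈ 0.0040+0.0003+0.0000+0.1000 ≈ 0.1042 m = S ✓

v_R_max = 1/20 m/s = 0.0500 m/s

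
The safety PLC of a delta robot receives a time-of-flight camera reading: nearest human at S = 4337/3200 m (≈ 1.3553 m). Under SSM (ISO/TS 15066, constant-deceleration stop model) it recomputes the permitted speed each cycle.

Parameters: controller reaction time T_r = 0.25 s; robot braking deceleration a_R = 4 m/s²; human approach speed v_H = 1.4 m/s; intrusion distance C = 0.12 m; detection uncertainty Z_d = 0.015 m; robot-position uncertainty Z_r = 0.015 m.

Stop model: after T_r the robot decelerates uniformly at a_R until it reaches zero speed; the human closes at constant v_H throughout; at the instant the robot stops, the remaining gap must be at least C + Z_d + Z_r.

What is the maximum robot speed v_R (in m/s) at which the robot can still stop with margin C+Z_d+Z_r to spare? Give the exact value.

collect terms ⇒ (1/8)·v_R² + (3/5)·v_R + (-2737/3200) = 0
  disc = (3/5)² − 4·(1/8)·(-2737/3200) = 5041/6400 ; √disc = 71/80
  v_R = (−(3/5) + 71/80) / (2·(1/8)) = 23/20 m/s
check:
braking lasts T_s = (23/20)/4 = 0.2875 s
robot covers v_R·T_r = 1.1500·0.2500 = 0.2875 m before braking
robot covers 1.1500·0.2875 − ½·4.0000·0.2875² = 0.1653 m while stopping
human over T_r+T_s: 1.4000·(0.2500+0.2875) = 0.7525 m
C+Z_d+Z_r = 0.1200+0.0150+0.0150 = 0.1500 m
sum ≈ 0.2875+0.1653+0.7525+0.1500 ≈ 1.3553 m = S ✓

v_R_max = 23/20 m/s = 1.1500 m/s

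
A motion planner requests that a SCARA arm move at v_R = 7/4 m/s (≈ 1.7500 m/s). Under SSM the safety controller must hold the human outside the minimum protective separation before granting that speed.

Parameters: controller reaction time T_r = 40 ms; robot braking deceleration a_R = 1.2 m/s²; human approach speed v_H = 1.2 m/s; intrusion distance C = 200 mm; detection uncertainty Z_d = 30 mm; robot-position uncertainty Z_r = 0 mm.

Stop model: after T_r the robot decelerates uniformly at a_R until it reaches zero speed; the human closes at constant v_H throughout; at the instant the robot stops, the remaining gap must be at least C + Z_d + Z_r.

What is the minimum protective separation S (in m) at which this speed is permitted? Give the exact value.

S_min = 80977/24000 m = 3.3740 m

T_s = v_R/a_R = (7/4)/(6/5) = 1.4583 s
reaction-phase robot travel = 1.7500·0.0400 = 0.0700 m
robot under decel: 1.7500²/(2·1.2000) = 1.2760 m
human closes 1.2000·1.4983 = 1.7980 m
margins: 0.2000+0.0300+0.0000 = 0.2300 m
S_min ≈ 0.0700+1.2760+1.7980+0.2300  ⇒  S_min = 80977/24000 m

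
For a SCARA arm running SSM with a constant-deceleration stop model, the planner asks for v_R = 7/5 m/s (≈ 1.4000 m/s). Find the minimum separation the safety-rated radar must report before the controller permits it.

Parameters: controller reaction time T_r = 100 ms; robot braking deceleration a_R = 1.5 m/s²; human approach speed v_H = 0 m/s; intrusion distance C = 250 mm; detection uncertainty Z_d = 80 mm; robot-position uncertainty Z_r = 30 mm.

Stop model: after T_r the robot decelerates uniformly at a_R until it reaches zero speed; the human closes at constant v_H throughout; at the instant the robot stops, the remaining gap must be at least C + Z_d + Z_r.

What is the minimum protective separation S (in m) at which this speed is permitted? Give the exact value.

S_min = 173/150 m = 1.1533 m

braking lasts T_s = (7/5)/(3/2) = 0.9333 s
robot covers v_R·T_r = 1.4000·0.1000 = 0.1400 m before braking
robot under decel: 1.4000²/(2·1.5000) = 0.6533 m
human over T_r+T_s: 0.0000·(0.1000+0.9333) = 0.0000 m
margins: 0.2500+0.0800+0.0300 = 0.3600 m
S_min ≈ 0.1400+0.6533+0.0000+0.3600  ⇒  S_min = 173/150 m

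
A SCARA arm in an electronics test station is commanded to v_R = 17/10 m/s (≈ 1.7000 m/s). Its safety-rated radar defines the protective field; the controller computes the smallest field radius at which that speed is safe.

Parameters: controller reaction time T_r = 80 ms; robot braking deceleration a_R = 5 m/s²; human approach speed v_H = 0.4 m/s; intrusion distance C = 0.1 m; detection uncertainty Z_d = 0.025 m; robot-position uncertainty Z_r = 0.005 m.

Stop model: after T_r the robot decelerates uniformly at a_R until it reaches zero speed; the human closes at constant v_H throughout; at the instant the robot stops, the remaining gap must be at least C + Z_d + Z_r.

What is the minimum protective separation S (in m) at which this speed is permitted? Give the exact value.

S_min = 723/1000 m = 0.7230 m

T_s = v_R/a_R = (17/10)/5 = 0.3400 s
robot in T_r: 1.7000·0.0800 = 0.1360 m
robot covers 1.7000·0.3400 − ½·5.0000·0.3400² = 0.2890 m while stopping
human closes 0.4000·0.4200 = 0.1680 m
margins: 0.1000+0.0250+0.0050 = 0.1300 m
S_min ≈ 0.1360+0.2890+0.1680+0.1300  ⇒  S_min = 723/1000 m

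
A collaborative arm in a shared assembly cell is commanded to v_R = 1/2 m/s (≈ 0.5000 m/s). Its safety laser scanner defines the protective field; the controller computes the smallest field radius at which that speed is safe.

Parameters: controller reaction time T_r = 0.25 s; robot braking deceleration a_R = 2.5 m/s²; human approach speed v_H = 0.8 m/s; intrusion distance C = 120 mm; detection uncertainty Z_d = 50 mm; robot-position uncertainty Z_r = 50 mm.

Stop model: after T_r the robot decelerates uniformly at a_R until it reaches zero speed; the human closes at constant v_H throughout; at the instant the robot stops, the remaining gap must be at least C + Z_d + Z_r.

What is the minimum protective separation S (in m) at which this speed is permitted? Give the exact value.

braking lasts T_s = (1/2)/(5/2) = 0.2000 s
reaction-phase robot travel = 0.5000·0.2500 = 0.1250 m
robot under decel: 0.5000²/(2·2.5000) = 0.0500 m
human closes 0.8000·0.4500 = 0.3600 m
margins: 0.1200+0.0500+0.0500 = 0.2200 m
S_min ≈ 0.1250+0.0500+0.3600+0.2200  ⇒  S_min = 151/200 m

S_min = 151/200 m = 0.7550 m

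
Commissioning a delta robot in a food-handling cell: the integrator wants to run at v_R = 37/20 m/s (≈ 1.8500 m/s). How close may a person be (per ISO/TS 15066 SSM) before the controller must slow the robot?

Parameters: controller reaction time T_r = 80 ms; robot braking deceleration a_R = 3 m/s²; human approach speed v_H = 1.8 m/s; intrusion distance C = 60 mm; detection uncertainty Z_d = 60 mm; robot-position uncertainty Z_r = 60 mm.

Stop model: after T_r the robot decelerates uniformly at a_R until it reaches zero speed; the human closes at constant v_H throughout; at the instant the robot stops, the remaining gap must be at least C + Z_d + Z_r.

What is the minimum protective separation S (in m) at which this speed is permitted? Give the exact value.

S_min = 25829/12000 m = 2.1524 m

stop time T_s = (37/20)/3 = 0.6167 s
robot in T_r: 1.8500·0.0800 = 0.1480 m
braking distance = 1.8500²/(2·3.0000) = 0.5704 m
person approaches 1.8000·(0.0800+0.6167) = 1.2540 m
C+Z_d+Z_r = 0.0600+0.0600+0.0600 = 0.1800 m
S_min ≈ 0.1480+0.5704+1.2540+0.1800  ⇒  S_min = 25829/12000 m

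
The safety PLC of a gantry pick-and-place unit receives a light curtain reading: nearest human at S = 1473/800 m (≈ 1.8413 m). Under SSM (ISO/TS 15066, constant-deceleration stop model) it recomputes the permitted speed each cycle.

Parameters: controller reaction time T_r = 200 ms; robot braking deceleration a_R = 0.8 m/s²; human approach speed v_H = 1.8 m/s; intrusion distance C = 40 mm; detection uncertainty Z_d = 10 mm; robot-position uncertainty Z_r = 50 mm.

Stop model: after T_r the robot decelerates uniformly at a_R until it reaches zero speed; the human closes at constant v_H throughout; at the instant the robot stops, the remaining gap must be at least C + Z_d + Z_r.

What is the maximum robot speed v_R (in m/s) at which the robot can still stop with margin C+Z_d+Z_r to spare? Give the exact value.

at the boundary: (5/8)·v² + (49/20)·v + (-221/160) = 0
  disc = (49/20)² − 4·(5/8)·(-221/160) = 15129/1600 ; √disc = 123/40
  v_R = (−(49/20) + 123/40) / (2·(5/8)) = 1/2 m/s
check:
T_s = v_R/a_R = (1/2)/(4/5) = 0.6250 s
robot covers v_R·T_r = 0.5000·0.2000 = 0.1000 m before braking
robot under decel: 0.5000²/(2·0.8000) = 0.1562 m
person approaches 1.8000·(0.2000+0.6250) = 1.4850 m
C+Z_d+Z_r = 0.0400+0.0100+0.0500 = 0.1000 m
sum ≈ 0.1000+0.1562+1.4850+0.1000 ≈ 1.8413 m = S ✓

v_R_max = 1/2 m/s = 0.5000 m/s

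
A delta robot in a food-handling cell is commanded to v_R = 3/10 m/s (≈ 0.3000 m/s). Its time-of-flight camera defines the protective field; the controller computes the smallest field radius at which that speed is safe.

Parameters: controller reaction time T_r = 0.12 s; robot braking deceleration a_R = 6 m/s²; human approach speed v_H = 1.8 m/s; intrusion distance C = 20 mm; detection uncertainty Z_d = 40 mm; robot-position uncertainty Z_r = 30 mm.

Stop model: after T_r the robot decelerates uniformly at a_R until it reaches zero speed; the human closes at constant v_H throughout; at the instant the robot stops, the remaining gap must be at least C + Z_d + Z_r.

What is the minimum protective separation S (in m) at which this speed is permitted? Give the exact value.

S_min = 879/2000 m = 0.4395 m

stop time T_s = (3/10)/6 = 0.0500 s
robot covers v_R·T_r = 0.3000·0.1200 = 0.0360 m before braking
robot covers 0.3000·0.0500 − ½·6.0000·0.0500² = 0.0075 m while stopping
human closes 1.8000·0.1700 = 0.3060 m
residual clearance needed = 0.0200+0.0400+0.0300 = 0.0900 m
S_min ≈ 0.0360+0.0075+0.3060+0.0900  ⇒  S_min = 879/2000 m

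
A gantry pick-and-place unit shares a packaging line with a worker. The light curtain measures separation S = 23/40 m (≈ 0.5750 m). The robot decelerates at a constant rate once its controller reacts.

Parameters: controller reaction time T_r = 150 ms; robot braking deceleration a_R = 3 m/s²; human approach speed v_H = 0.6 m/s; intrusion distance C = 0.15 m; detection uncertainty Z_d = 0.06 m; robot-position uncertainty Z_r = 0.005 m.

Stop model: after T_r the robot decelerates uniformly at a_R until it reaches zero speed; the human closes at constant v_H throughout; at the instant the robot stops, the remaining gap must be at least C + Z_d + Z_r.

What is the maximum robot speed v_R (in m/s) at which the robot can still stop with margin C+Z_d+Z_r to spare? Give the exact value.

collect terms ⇒ (1/6)·v_R² + (7/20)·v_R + (-27/100) = 0
  disc = (7/20)² − 4·(1/6)·(-27/100) = 121/400 ; √disc = 11/20
  v_R = (−(7/20) + 11/20) / (2·(1/6)) = 3/5 m/s
check:
T_s = v_R/a_R = (3/5)/3 = 0.2000 s
reaction-phase robot travel = 0.6000·0.1500 = 0.0900 m
braking distance = 0.6000²/(2·3.0000) = 0.0600 m
person approaches 0.6000·(0.1500+0.2000) = 0.2100 m
C+Z_d+Z_r = 0.1500+0.0600+0.0050 = 0.2150 m
sum ≈ 0.0900+0.0600+0.2100+0.2150 ≈ 0.5750 m = S ✓

v_R_max = 3/5 m/s = 0.6000 m/s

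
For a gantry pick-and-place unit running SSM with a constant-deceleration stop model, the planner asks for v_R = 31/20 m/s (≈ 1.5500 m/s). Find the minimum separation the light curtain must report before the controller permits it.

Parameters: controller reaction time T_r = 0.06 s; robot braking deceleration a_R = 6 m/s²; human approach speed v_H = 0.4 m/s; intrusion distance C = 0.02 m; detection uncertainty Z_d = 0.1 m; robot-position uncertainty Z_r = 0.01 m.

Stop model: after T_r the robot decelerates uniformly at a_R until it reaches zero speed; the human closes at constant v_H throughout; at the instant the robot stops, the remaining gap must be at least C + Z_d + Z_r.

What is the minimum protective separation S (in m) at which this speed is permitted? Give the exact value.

T_s = v_R/a_R = (31/20)/6 = 0.2583 s
robot covers v_R·T_r = 1.5500·0.0600 = 0.0930 m before braking
robot under decel: 1.5500²/(2·6.0000) = 0.2002 m
human closes 0.4000·0.3183 = 0.1273 m
margins: 0.0200+0.1000+0.0100 = 0.1300 m
S_min ≈ 0.0930+0.2002+0.1273+0.1300  ⇒  S_min = 13213/24000 m

S_min = 13213/24000 m = 0.5505 m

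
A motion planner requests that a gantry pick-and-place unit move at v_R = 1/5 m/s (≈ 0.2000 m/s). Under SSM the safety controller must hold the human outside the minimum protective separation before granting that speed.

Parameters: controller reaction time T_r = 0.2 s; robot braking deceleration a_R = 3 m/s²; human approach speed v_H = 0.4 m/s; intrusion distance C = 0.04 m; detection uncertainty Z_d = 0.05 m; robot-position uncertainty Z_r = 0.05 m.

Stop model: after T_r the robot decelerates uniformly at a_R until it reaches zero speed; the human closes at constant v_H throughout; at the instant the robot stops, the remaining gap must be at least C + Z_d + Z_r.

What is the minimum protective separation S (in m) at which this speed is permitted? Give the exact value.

T_s = v_R/a_R = (1/5)/3 = 0.0667 s
robot in T_r: 0.2000·0.2000 = 0.0400 m
robot under decel: 0.2000²/(2·3.0000) = 0.0067 m
human closes 0.4000·0.2667 = 0.1067 m
C+Z_d+Z_r = 0.0400+0.0500+0.0500 = 0.1400 m
S_min ≈ 0.0400+0.0067+0.1067+0.1400  ⇒  S_min = 22/75 m

S_min = 22/75 m = 0.2933 m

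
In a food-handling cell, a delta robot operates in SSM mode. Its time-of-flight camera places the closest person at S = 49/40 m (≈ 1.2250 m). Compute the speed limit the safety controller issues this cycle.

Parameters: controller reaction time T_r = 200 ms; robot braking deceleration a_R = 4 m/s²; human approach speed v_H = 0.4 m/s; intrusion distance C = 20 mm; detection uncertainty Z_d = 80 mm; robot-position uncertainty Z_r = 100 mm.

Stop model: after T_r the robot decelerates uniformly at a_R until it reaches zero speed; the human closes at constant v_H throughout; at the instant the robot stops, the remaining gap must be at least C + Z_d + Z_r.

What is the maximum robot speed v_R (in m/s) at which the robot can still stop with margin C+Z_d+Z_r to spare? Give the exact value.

quadratic (1/8)·v² + (3/10)·v + (-189/200) = 0
  disc = (3/10)² − 4·(1/8)·(-189/200) = 9/16 ; √disc = 3/4
  v_R = (−(3/10) + 3/4) / (2·(1/8)) = 9/5 m/s
check:
braking lasts T_s = (9/5)/4 = 0.4500 s
robot in T_r: 1.8000·0.2000 = 0.3600 m
braking distance = 1.8000²/(2·4.0000) = 0.4050 m
human over T_r+T_s: 0.4000·(0.2000+0.4500) = 0.2600 m
C+Z_d+Z_r = 0.0200+0.0800+0.1000 = 0.2000 m
sum ≈ 0.3600+0.4050+0.2600+0.2000 ≈ 1.2250 m = S ✓

v_R_max = 9/5 m/s = 1.8000 m/s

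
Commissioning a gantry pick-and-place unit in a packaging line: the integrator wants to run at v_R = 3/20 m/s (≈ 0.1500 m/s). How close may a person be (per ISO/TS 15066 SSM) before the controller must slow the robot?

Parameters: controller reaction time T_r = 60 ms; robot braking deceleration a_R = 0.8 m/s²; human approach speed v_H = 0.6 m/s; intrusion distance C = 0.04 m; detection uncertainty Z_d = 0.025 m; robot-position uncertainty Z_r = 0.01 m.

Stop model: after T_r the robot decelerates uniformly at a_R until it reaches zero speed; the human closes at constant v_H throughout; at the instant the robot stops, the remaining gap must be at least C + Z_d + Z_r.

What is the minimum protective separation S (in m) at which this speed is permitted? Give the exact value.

S_min = 789/3200 m = 0.2466 m

T_s = v_R/a_R = (3/20)/(4/5) = 0.1875 s
robot in T_r: 0.1500·0.0600 = 0.0090 m
robot under decel: 0.1500²/(2·0.8000) = 0.0141 m
human closes 0.6000·0.2475 = 0.1485 m
margins: 0.0400+0.0250+0.0100 = 0.0750 m
S_min ≈ 0.0090+0.0141+0.1485+0.0750  ⇒  S_min = 789/3200 m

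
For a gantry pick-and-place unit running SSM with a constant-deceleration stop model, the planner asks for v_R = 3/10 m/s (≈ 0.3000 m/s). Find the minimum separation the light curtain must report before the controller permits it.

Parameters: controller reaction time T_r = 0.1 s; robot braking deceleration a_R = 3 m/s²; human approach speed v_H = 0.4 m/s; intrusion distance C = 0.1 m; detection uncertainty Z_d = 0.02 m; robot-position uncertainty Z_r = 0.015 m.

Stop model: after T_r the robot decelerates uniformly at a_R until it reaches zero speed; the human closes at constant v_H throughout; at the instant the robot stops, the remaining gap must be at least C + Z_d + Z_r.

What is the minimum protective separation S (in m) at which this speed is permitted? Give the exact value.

braking lasts T_s = (3/10)/3 = 0.1000 s
robot in T_r: 0.3000·0.1000 = 0.0300 m
braking distance = 0.3000²/(2·3.0000) = 0.0150 m
human closes 0.4000·0.2000 = 0.0800 m
margins: 0.1000+0.0200+0.0150 = 0.1350 m
S_min ≈ 0.0300+0.0150+0.0800+0.1350  ⇒  S_min = 13/50 m

S_min = 13/50 m = 0.2600 m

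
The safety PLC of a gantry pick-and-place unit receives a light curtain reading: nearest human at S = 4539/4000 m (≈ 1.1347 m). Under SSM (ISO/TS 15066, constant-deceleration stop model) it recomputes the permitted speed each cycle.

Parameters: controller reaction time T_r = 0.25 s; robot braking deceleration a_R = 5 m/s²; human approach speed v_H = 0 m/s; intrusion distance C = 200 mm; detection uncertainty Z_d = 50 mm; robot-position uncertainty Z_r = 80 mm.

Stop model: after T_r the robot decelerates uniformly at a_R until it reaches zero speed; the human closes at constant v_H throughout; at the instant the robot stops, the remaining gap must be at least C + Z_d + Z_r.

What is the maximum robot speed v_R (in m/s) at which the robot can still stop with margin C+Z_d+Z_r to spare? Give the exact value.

v_R_max = 37/20 m/s = 1.8500 m/s

collect terms ⇒ (1/10)·v_R² + (1/4)·v_R + (-3219/4000) = 0
  disc = (1/4)² − 4·(1/10)·(-3219/4000) = 961/2500 ; √disc = 31/50
  v_R = (−(1/4) + 31/50) / (2·(1/10)) = 37/20 m/s
check:
braking lasts T_s = (37/20)/5 = 0.3700 s
reaction-phase robot travel = 1.8500·0.2500 = 0.4625 m
robot covers 1.8500·0.3700 − ½·5.0000·0.3700² = 0.3422 m while stopping
human closes 0.0000·0.6200 = 0.0000 m
C+Z_d+Z_r = 0.2000+0.0500+0.0800 = 0.3300 m
sum ≈ 0.4625+0.3422+0.0000+0.3300 ≈ 1.1347 m = S ✓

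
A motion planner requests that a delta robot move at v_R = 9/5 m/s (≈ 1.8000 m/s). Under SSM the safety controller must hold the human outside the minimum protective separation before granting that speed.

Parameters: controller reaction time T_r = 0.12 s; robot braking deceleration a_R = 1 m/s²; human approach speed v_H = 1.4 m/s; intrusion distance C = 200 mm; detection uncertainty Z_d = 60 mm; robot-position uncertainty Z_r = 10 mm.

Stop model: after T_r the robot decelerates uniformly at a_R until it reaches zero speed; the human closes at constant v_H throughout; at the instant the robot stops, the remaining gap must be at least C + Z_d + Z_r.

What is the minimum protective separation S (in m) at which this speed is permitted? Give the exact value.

braking lasts T_s = (9/5)/1 = 1.8000 s
robot covers v_R·T_r = 1.8000·0.1200 = 0.2160 m before braking
robot covers 1.8000·1.8000 − ½·1.0000·1.8000² = 1.6200 m while stopping
human closes 1.4000·1.9200 = 2.6880 m
margins: 0.2000+0.0600+0.0100 = 0.2700 m
S_min ≈ 0.2160+1.6200+2.6880+0.2700  ⇒  S_min = 2397/500 m

S_min = 2397/500 m = 4.7940 m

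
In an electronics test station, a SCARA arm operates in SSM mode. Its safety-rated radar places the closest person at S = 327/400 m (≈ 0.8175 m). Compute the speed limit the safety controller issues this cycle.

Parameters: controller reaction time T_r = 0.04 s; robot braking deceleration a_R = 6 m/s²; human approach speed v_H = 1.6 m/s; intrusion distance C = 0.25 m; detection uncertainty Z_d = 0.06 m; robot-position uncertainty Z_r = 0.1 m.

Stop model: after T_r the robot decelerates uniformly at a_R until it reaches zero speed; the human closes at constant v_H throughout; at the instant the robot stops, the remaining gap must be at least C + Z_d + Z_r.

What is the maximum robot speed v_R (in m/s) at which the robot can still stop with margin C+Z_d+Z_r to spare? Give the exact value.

v_R_max = 9/10 m/s = 0.9000 m/s

collect terms ⇒ (1/12)·v_R² + (23/75)·v_R + (-687/2000) = 0
  disc = (23/75)² − 4·(1/12)·(-687/2000) = 18769/90000 ; √disc = 137/300
  v_R = (−(23/75) + 137/300) / (2·(1/12)) = 9/10 m/s
check:
stop time T_s = (9/10)/6 = 0.1500 s
robot in T_r: 0.9000·0.0400 = 0.0360 m
robot under decel: 0.9000²/(2·6.0000) = 0.0675 m
human closes 1.6000·0.1900 = 0.3040 m
residual clearance needed = 0.2500+0.0600+0.1000 = 0.4100 m
sum ≈ 0.0360+0.0675+0.3040+0.4100 ≈ 0.8175 m = S ✓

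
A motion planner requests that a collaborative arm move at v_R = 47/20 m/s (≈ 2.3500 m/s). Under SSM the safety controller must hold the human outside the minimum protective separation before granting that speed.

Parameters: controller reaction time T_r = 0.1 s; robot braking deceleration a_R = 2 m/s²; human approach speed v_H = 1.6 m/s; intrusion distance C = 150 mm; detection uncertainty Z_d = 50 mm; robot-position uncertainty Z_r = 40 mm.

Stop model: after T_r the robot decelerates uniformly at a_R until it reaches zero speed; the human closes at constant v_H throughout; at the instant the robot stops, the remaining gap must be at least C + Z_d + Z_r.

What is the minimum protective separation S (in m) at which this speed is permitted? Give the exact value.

S_min = 6233/1600 m = 3.8956 m

T_s = v_R/a_R = (47/20)/2 = 1.1750 s
robot covers v_R·T_r = 2.3500·0.1000 = 0.2350 m before braking
robot covers 2.3500·1.1750 − ½·2.0000·1.1750² = 1.3806 m while stopping
person approaches 1.6000·(0.1000+1.1750) = 2.0400 m
residual clearance needed = 0.1500+0.0500+0.0400 = 0.2400 m
S_min ≈ 0.2350+1.3806+2.0400+0.2400  ⇒  S_min = 6233/1600 m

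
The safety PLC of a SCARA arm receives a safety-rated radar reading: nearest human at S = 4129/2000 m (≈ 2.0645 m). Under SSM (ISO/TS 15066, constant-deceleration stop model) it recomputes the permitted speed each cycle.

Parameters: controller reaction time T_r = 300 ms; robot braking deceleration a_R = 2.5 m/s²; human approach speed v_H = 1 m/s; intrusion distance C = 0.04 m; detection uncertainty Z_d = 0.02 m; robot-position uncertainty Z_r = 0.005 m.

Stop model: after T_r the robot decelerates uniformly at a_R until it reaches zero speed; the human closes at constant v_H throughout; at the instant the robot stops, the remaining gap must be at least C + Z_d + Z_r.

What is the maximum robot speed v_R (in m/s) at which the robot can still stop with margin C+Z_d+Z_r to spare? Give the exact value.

v_R_max = 33/20 m/s = 1.6500 m/s

at the boundary: (1/5)·v² + (7/10)·v + (-3399/2000) = 0
  disc = (7/10)² − 4·(1/5)·(-3399/2000) = 1156/625 ; √disc = 34/25
  v_R = (−(7/10) + 34/25) / (2·(1/5)) = 33/20 m/s
check:
T_s = v_R/a_R = (33/20)/(5/2) = 0.6600 s
robot covers v_R·T_r = 1.6500·0.3000 = 0.4950 m before braking
robot under decel: 1.6500²/(2·2.5000) = 0.5445 m
human closes 1.0000·0.9600 = 0.9600 m
margins: 0.0400+0.0200+0.0050 = 0.0650 m
sum ≈ 0.4950+0.5445+0.9600+0.0650 ≈ 2.0645 m = S ✓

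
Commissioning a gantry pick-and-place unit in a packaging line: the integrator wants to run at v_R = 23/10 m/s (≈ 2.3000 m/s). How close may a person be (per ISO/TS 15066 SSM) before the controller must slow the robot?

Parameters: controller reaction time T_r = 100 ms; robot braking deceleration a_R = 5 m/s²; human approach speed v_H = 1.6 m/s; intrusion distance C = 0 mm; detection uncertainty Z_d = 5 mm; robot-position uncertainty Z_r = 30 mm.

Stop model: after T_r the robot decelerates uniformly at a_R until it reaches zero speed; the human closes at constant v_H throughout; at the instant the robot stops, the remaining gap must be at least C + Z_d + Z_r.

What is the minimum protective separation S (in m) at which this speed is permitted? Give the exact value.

braking lasts T_s = (23/10)/5 = 0.4600 s
robot covers v_R·T_r = 2.3000·0.1000 = 0.2300 m before braking
robot under decel: 2.3000²/(2·5.0000) = 0.5290 m
human over T_r+T_s: 1.6000·(0.1000+0.4600) = 0.8960 m
residual clearance needed = 0.0000+0.0050+0.0300 = 0.0350 m
S_min ≈ 0.2300+0.5290+0.8960+0.0350  ⇒  S_min = 169/100 m

S_min = 169/100 m = 1.6900 m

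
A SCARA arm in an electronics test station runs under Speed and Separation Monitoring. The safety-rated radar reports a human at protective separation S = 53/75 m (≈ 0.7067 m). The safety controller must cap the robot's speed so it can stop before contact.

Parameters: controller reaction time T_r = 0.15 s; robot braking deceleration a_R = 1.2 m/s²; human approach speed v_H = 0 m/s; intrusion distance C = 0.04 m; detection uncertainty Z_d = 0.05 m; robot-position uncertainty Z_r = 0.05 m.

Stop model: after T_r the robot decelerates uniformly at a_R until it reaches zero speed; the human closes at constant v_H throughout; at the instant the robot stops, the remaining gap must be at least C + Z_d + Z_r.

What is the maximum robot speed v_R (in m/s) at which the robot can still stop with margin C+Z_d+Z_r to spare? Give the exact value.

quadratic (5/12)·v² + (3/20)·v + (-17/30) = 0
  disc = (3/20)² − 4·(5/12)·(-17/30) = 3481/3600 ; √disc = 59/60
  v_R = (−(3/20) + 59/60) / (2·(5/12)) = 1 m/s
check:
T_s = v_R/a_R = 1/(6/5) = 0.8333 s
robot in T_r: 1.0000·0.1500 = 0.1500 m
robot under decel: 1.0000²/(2·1.2000) = 0.4167 m
person approaches 0.0000·(0.1500+0.8333) = 0.0000 m
residual clearance needed = 0.0400+0.0500+0.0500 = 0.1400 m
sum ≈ 0.1500+0.4167+0.0000+0.1400 ≈ 0.7067 m = S ✓

v_R_max = 1 m/s = 1.0000 m/s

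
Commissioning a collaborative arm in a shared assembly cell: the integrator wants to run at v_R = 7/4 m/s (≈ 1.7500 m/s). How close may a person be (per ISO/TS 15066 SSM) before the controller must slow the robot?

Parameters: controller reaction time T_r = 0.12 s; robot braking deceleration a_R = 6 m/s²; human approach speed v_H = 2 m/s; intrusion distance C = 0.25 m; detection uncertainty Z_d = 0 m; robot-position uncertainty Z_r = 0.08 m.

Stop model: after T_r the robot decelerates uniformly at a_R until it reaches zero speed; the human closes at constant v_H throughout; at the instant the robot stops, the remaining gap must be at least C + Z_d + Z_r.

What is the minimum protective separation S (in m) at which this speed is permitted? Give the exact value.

braking lasts T_s = (7/4)/6 = 0.2917 s
reaction-phase robot travel = 1.7500·0.1200 = 0.2100 m
braking distance = 1.7500²/(2·6.0000) = 0.2552 m
human over T_r+T_s: 2.0000·(0.1200+0.2917) = 0.8233 m
margins: 0.2500+0.0000+0.0800 = 0.3300 m
S_min ≈ 0.2100+0.2552+0.8233+0.3300  ⇒  S_min = 7769/4800 m

S_min = 7769/4800 m = 1.6185 m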